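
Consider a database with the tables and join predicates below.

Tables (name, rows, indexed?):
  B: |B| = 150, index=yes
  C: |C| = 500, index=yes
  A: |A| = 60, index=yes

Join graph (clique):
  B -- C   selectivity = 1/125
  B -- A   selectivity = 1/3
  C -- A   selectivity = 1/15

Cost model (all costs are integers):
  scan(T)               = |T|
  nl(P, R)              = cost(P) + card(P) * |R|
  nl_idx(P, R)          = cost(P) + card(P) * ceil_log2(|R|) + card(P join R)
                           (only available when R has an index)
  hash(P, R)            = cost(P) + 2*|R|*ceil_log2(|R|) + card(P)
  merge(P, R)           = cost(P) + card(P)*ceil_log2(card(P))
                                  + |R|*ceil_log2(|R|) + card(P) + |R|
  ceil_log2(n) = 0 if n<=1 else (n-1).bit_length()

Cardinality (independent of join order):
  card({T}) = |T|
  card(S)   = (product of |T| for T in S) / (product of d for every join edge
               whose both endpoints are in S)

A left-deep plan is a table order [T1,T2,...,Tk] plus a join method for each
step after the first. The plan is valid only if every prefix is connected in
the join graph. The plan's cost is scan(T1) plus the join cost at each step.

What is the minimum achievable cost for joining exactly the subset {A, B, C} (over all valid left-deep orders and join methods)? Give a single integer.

3420

Selinger DP over subsets of {A,B,C}:
  {B}: scan cost=150, card=150
  {C}: scan cost=500, card=500
  {A}: scan cost=60, card=60
  {BC}: card=600; try (C,nl_idx)→2100, (B,hash)→3400, (B,nl_idx)→5100, (C,merge)→6500, (B,merge)→6850, (C,hash)→9300 …(+2); best=2100 via (C,nl_idx)
  {AB}: card=3000; try (A,hash)→1020, (B,merge)→1830, (A,merge)→1920, (B,hash)→2520, (B,nl_idx)→3540, (A,nl_idx)→4050 …(+2); best=1020 via (A,hash)
  {AC}: card=2000; try (A,hash)→1720, (C,nl_idx)→2600, (C,merge)→5480, (A,nl_idx)→5500, (A,merge)→5920, (C,hash)→9120 …(+2); best=1720 via (A,hash)
  {ABC}: card=800; try (A,hash)→3420, (B,hash)→6120, (A,nl_idx)→6500, (A,merge)→9120, (C,hash)→13020, (B,nl_idx)→18520 …(+6); best=3420 via (A,hash)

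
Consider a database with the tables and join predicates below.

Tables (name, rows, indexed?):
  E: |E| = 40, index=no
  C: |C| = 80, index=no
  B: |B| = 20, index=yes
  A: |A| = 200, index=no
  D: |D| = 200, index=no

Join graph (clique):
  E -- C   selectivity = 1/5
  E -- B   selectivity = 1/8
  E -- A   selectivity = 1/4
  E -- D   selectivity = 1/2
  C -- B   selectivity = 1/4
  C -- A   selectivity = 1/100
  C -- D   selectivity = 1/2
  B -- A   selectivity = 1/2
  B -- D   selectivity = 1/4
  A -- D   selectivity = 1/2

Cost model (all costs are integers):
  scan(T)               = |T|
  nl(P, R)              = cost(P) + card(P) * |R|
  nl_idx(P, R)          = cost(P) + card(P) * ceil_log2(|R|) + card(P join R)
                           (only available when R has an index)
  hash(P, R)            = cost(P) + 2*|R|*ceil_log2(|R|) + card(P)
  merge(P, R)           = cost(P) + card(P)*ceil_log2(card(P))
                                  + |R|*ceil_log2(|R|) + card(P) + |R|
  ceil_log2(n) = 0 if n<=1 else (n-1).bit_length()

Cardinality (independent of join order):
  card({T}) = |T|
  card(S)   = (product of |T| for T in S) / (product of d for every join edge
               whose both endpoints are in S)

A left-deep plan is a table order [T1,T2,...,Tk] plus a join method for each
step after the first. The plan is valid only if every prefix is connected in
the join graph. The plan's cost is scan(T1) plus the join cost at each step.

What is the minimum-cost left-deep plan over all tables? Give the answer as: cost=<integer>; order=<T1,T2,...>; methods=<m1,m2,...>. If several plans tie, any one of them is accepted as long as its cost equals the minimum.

Selinger DP (subsets sized 1..n):
  {E}: scan cost=40, card=40
  {C}: scan cost=80, card=80
  {B}: scan cost=20, card=20
  {A}: scan cost=200, card=200
  {D}: scan cost=200, card=200
  {CE}: card=640; try (E,hash)→640, (C,merge)→960, (E,merge)→1000, (C,hash)→1200, (C,nl)→3240, (E,nl)→3280; best=640 via (E,hash)
  {BE}: card=100; try (B,hash)→280, (B,nl_idx)→340, (E,merge)→420, (B,merge)→440, (E,hash)→520, (E,nl)→820 …(+1); best=280 via (B,hash)
  {AE}: card=2000; try (E,hash)→880, (A,merge)→2120, (E,merge)→2280, (A,hash)→3280, (A,nl)→8040, (E,nl)→8200; best=880 via (E,hash)
  {DE}: card=4000; try (E,hash)→880, (D,merge)→2120, (E,merge)→2280, (D,hash)→3280, (D,nl)→8040, (E,nl)→8200; best=880 via (E,hash)
  {BC}: card=400; try (B,hash)→360, (C,merge)→780, (B,merge)→840, (B,nl_idx)→880, (C,hash)→1160, (C,nl)→1620 …(+1); best=360 via (B,hash)
  {AC}: card=160; try (C,hash)→1520, (A,merge)→2520, (C,merge)→2640, (A,hash)→3360, (A,nl)→16080, (C,nl)→16200; best=1520 via (C,hash)
  {CD}: card=8000; try (C,hash)→1520, (D,merge)→2520, (C,merge)→2640, (D,hash)→3360, (D,nl)→16080, (C,nl)→16200; best=1520 via (C,hash)
  {AB}: card=2000; try (B,hash)→600, (A,merge)→1940, (B,merge)→2120, (B,nl_idx)→3200, (A,hash)→3240, (A,nl)→4020 …(+1); best=600 via (B,hash)
  {BD}: card=1000; try (B,hash)→600, (D,merge)→1940, (B,merge)→2120, (B,nl_idx)→2200, (D,hash)→3240, (D,nl)→4020 …(+1); best=600 via (B,hash)
  {AD}: card=20000; try (D,hash)→3600, (A,hash)→3600, (D,merge)→3800, (A,merge)→3800, (D,nl)→40200, (A,nl)→40200; best=3600 via (D,hash)
  {BCE}: card=400; try (E,hash)→1240, (B,hash)→1480, (C,hash)→1500, (C,merge)→1720, (B,nl_idx)→4240, (E,merge)→4640 …(+4); best=1240 via (E,hash)
  {ACE}: card=320; try (E,hash)→2160, (E,merge)→3240, (C,hash)→4000, (A,hash)→4480, (E,nl)→7920, (A,merge)→9480 …(+3); best=2160 via (E,hash)
  {CDE}: card=32000; try (D,hash)→4480, (C,hash)→6000, (D,merge)→9480, (E,hash)→10000, (C,merge)→53520, (E,merge)→113800 …(+3); best=4480 via (D,hash)
  {ABE}: card=2500; try (A,merge)→2880, (E,hash)→3080, (B,hash)→3080, (A,hash)→3580, (B,nl_idx)→13380, (A,nl)→20280 …(+4); best=2880 via (A,merge)
  {BDE}: card=2500; try (E,hash)→2080, (D,merge)→2880, (D,hash)→3580, (B,hash)→5080, (E,merge)→11880, (D,nl)→20280 …(+4); best=2080 via (E,hash)
  {ADE}: card=100000; try (D,hash)→6080, (A,hash)→8080, (E,hash)→24080, (D,merge)→26680, (A,merge)→54680, (E,merge)→323880 …(+3); best=6080 via (D,hash)
  {ABC}: card=400; try (B,hash)→1880, (B,nl_idx)→2720, (B,merge)→3080, (C,hash)→3720, (A,hash)→3960, (B,nl)→4720 …(+4); best=1880 via (B,hash)
  {BCD}: card=10000; try (C,hash)→2720, (D,hash)→3960, (D,merge)→6160, (B,hash)→9720, (C,merge)→12240, (B,nl_idx)→51520 …(+4); best=2720 via (C,hash)
  {ACD}: card=8000; try (D,merge)→4760, (D,hash)→4880, (A,hash)→12720, (C,hash)→24720, (D,nl)→33520, (A,merge)→115320 …(+3); best=4760 via (D,merge)
  {ABD}: card=50000; try (A,hash)→4800, (D,hash)→5800, (A,merge)→13400, (B,hash)→23800, (D,merge)→26400, (B,nl_idx)→153600 …(+4); best=4800 via (A,hash)
  {ABCE}: card=100; try (B,hash)→2680, (E,hash)→2760, (B,nl_idx)→3860, (A,hash)→4840, (B,merge)→5480, (E,merge)→6160 …(+7); best=2680 via (B,hash)
  {BCDE}: card=5000; try (D,hash)→4840, (C,hash)→5700, (D,merge)→7040, (E,hash)→13200, (C,merge)→35220, (B,hash)→36680 …(+7); best=4840 via (D,hash)
  {ACDE}: card=8000; try (D,hash)→5680, (D,merge)→7160, (E,hash)→13240, (A,hash)→39680, (D,nl)→66160, (C,hash)→107200 …(+6); best=5680 via (D,hash)
  {ABDE}: card=31250; try (A,hash)→7780, (D,hash)→8580, (A,merge)→36380, (D,merge)→37180, (E,hash)→55280, (B,hash)→106280 …(+7); best=7780 via (A,hash)
  {ABCD}: card=5000; try (D,hash)→5480, (D,merge)→7680, (B,hash)→12960, (A,hash)→15920, (B,nl_idx)→49760, (C,hash)→55920 …(+7); best=5480 via (D,hash)
  {ABCDE}: card=625; try (D,merge)→5280, (D,hash)→5980, (E,hash)→10960, (A,hash)→13040, (B,hash)→13880, (D,nl)→22680 …(+10); best=5280 via (D,merge)

cost=5280; order=A,C,E,B,D; methods=hash,hash,hash,merge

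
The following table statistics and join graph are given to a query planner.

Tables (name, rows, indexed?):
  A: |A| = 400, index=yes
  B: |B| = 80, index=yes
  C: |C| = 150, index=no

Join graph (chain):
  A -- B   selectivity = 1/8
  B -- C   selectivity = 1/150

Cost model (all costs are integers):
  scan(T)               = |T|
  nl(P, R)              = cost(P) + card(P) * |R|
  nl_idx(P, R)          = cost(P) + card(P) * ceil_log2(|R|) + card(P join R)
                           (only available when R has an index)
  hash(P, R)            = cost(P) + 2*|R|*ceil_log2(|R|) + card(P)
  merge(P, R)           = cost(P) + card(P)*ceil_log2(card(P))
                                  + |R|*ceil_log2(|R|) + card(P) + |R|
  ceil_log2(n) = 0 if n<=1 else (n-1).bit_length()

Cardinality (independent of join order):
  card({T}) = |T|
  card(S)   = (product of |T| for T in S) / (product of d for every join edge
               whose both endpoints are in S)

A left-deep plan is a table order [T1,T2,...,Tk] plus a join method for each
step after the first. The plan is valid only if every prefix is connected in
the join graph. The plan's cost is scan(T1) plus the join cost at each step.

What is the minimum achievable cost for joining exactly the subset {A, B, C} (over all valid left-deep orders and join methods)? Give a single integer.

Selinger DP over subsets of {A,B,C}:
  {A}: scan cost=400, card=400
  {B}: scan cost=80, card=80
  {C}: scan cost=150, card=150
  {AB}: card=4000; try (B,hash)→1920, (A,merge)→4720, (A,nl_idx)→4800, (B,merge)→5040, (B,nl_idx)→7200, (A,hash)→7360 …(+2); best=1920 via (B,hash)
  {BC}: card=80; try (B,nl_idx)→1280, (B,hash)→1420, (C,merge)→2070, (B,merge)→2140, (C,hash)→2560, (C,nl)→12080 …(+1); best=1280 via (B,nl_idx)
  {ABC}: card=4000; try (A,merge)→5920, (A,nl_idx)→6000, (C,hash)→8320, (A,hash)→8560, (A,nl)→33280, (C,merge)→55270 …(+1); best=5920 via (A,merge)

5920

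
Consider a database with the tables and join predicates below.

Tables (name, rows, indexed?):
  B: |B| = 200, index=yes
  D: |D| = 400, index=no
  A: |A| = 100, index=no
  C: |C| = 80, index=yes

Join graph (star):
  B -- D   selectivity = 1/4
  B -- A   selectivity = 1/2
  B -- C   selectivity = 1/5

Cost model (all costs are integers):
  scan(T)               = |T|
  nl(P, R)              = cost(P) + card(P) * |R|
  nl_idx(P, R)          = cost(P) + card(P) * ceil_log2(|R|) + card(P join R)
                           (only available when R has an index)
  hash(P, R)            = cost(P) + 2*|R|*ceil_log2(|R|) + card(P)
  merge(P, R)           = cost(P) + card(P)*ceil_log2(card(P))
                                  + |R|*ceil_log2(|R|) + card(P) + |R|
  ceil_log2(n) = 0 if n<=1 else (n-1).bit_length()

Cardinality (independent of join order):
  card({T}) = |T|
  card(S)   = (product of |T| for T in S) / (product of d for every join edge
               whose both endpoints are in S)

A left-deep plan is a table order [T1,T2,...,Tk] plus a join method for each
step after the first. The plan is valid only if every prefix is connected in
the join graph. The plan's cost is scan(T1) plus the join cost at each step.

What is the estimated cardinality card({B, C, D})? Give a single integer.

Tables in S: B(200), C(80), D(400)
Edges inside S: B-D(d=4), B-C(d=5)
numerator = 200 * 80 * 400 = 6400000
denominator = 4 * 5 = 20
card(S) = 6400000 / 20 = 320000

320000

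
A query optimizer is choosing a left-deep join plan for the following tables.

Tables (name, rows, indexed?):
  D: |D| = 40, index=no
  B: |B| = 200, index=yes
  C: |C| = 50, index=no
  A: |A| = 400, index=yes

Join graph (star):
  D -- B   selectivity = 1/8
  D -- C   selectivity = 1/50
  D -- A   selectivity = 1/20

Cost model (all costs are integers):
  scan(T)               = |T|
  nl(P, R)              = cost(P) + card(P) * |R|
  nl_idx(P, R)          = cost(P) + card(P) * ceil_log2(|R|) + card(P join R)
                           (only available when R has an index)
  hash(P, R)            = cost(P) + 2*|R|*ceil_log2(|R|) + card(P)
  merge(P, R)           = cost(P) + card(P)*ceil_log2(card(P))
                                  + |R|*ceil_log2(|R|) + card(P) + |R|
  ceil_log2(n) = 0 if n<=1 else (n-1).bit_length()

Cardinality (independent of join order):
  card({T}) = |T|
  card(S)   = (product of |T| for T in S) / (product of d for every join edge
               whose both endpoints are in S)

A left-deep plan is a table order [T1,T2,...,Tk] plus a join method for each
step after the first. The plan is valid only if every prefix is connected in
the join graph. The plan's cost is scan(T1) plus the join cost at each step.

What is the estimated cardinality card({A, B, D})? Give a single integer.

20000

Tables in S: A(400), B(200), D(40)
Edges inside S: D-B(d=8), D-A(d=20)
numerator = 400 * 200 * 40 = 3200000
denominator = 8 * 20 = 160
card(S) = 3200000 / 160 = 20000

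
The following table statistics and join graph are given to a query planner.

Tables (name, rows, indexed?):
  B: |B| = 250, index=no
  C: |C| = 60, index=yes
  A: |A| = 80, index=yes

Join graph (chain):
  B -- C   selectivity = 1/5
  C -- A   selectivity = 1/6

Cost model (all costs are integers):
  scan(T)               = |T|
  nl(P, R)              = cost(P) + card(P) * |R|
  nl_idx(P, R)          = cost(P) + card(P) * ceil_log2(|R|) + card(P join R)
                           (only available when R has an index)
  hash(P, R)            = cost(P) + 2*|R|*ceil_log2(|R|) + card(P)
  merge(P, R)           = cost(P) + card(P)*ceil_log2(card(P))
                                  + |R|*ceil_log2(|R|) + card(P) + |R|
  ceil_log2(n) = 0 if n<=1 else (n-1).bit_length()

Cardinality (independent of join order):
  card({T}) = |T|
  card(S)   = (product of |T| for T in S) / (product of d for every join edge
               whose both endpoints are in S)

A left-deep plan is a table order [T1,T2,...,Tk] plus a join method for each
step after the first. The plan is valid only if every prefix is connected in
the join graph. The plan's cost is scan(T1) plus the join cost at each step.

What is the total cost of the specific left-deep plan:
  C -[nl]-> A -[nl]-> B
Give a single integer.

step 1: scan C: cost=60, card=60
step 2: join A via nl
    card(P join A) = 60*80/(6) = 800
    cost = 60 + 60*80 = 4860
step 3: join B via nl
    card(P join B) = 800*250/(5) = 40000
    cost = 4860 + 800*250 = 204860

204860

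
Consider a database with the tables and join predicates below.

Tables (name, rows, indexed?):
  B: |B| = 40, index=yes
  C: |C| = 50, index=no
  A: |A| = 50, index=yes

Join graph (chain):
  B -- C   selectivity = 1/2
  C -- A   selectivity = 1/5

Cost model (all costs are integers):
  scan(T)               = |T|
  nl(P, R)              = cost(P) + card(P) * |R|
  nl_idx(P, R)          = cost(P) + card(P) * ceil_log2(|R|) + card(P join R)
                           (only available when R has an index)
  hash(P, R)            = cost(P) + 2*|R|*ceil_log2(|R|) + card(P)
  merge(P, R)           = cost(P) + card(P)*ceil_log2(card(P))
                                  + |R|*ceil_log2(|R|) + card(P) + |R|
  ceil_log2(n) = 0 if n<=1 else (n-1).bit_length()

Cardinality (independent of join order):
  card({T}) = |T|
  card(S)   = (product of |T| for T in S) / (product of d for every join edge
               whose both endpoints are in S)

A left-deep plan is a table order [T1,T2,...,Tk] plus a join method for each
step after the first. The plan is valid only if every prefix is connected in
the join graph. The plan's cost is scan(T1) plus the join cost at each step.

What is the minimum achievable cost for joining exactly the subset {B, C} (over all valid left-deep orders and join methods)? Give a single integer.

Selinger DP over subsets of {B,C}:
  {B}: scan cost=40, card=40
  {C}: scan cost=50, card=50
  {BC}: card=1000; try (B,hash)→580, (C,merge)→670, (C,hash)→680, (B,merge)→680, (B,nl_idx)→1350, (C,nl)→2040 …(+1); best=580 via (B,hash)

580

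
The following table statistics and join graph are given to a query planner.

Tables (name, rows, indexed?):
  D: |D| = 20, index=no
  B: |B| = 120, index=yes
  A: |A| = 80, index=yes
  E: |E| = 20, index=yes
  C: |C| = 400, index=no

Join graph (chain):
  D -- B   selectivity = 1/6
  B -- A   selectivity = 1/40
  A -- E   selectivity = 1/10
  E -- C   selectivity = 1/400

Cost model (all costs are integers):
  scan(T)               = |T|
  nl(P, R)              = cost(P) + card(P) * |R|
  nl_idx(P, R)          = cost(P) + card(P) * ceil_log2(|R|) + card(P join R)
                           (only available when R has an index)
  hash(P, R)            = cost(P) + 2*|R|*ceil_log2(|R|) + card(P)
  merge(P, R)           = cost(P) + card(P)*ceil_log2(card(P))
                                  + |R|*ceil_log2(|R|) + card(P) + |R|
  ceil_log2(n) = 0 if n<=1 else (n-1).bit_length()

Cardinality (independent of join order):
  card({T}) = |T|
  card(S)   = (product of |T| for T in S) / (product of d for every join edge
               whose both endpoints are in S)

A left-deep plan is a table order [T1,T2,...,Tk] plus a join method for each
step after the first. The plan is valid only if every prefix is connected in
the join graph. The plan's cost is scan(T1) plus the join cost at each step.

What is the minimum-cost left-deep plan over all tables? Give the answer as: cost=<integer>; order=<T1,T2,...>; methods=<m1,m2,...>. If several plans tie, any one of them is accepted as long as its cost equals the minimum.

cost=3580; order=C,E,A,B,D; methods=hash,nl_idx,nl_idx,hash

Selinger DP (subsets sized 1..n):
  {D}: scan cost=20, card=20
  {B}: scan cost=120, card=120
  {A}: scan cost=80, card=80
  {E}: scan cost=20, card=20
  {C}: scan cost=400, card=400
  {BD}: card=400; try (D,hash)→440, (B,nl_idx)→560, (B,merge)→1100, (D,merge)→1200, (B,hash)→1720, (B,nl)→2420 …(+1); best=440 via (D,hash)
  {AB}: card=240; try (B,nl_idx)→880, (A,nl_idx)→1200, (A,hash)→1360, (B,merge)→1680, (A,merge)→1720, (B,hash)→1840 …(+2); best=880 via (B,nl_idx)
  {AE}: card=160; try (A,nl_idx)→320, (E,hash)→360, (E,nl_idx)→640, (A,merge)→780, (E,merge)→840, (A,hash)→1160 …(+2); best=320 via (A,nl_idx)
  {CE}: card=20; try (E,hash)→1000, (E,nl_idx)→2420, (C,merge)→4140, (E,merge)→4520, (C,hash)→7240, (C,nl)→8020 …(+1); best=1000 via (E,hash)
  {ABD}: card=800; try (D,hash)→1320, (A,hash)→1960, (D,merge)→3160, (A,nl_idx)→4040, (A,merge)→5080, (D,nl)→5680 …(+1); best=1320 via (D,hash)
  {ABE}: card=480; try (E,hash)→1320, (B,nl_idx)→1920, (B,hash)→2160, (E,nl_idx)→2560, (B,merge)→2720, (E,merge)→3160 …(+2); best=1320 via (E,hash)
  {ACE}: card=160; try (A,nl_idx)→1300, (A,merge)→1760, (A,hash)→2140, (A,nl)→2600, (C,merge)→5760, (C,hash)→7680 …(+1); best=1300 via (A,nl_idx)
  {ABDE}: card=1600; try (D,hash)→2000, (E,hash)→2320, (D,merge)→6240, (E,nl_idx)→6920, (E,merge)→10240, (D,nl)→10920 …(+1); best=2000 via (D,hash)
  {ABCE}: card=480; try (B,nl_idx)→2900, (B,hash)→3140, (B,merge)→3700, (C,hash)→9000, (C,merge)→10120, (B,nl)→20500 …(+1); best=2900 via (B,nl_idx)
  {ABCDE}: card=1600; try (D,hash)→3580, (D,merge)→7820, (C,hash)→10800, (D,nl)→12500, (C,merge)→25200, (C,nl)→642000; best=3580 via (D,hash)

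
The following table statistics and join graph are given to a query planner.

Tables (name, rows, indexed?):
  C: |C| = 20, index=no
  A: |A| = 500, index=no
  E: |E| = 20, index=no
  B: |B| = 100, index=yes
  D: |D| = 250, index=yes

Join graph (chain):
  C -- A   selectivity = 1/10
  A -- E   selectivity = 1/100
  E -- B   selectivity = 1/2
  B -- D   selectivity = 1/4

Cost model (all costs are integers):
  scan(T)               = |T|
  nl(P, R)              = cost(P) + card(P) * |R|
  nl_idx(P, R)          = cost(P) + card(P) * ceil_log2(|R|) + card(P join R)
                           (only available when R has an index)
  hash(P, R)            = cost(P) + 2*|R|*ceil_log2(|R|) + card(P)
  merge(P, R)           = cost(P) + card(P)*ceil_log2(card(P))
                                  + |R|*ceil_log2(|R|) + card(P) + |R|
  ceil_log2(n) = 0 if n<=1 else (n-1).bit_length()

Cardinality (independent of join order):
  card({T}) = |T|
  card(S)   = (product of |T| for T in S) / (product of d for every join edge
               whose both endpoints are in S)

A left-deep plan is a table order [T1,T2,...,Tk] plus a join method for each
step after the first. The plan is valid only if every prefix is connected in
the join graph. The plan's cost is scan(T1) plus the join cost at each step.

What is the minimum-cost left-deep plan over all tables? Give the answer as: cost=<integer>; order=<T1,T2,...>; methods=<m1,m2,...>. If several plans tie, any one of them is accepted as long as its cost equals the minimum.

Selinger DP (subsets sized 1..n):
  {C}: scan cost=20, card=20
  {A}: scan cost=500, card=500
  {E}: scan cost=20, card=20
  {B}: scan cost=100, card=100
  {D}: scan cost=250, card=250
  {AC}: card=1000; try (C,hash)→1200, (A,merge)→5140, (C,merge)→5620, (A,hash)→9040, (A,nl)→10020, (C,nl)→10500; best=1200 via (C,hash)
  {AE}: card=100; try (E,hash)→1200, (A,merge)→5140, (E,merge)→5620, (A,hash)→9040, (A,nl)→10020, (E,nl)→10500; best=1200 via (E,hash)
  {BE}: card=1000; try (E,hash)→400, (B,merge)→940, (E,merge)→1020, (B,nl_idx)→1160, (B,hash)→1440, (B,nl)→2020 …(+1); best=400 via (E,hash)
  {BD}: card=6250; try (B,hash)→1900, (D,merge)→3150, (B,merge)→3300, (D,hash)→4200, (D,nl_idx)→7150, (B,nl_idx)→8250 …(+2); best=1900 via (B,hash)
  {ACE}: card=200; try (C,hash)→1500, (C,merge)→2120, (E,hash)→2400, (C,nl)→3200, (E,merge)→12320, (E,nl)→21200; best=1500 via (C,hash)
  {ABE}: card=5000; try (B,hash)→2700, (B,merge)→2800, (B,nl_idx)→6900, (A,hash)→10400, (B,nl)→11200, (A,merge)→16400 …(+1); best=2700 via (B,hash)
  {BDE}: card=62500; try (D,hash)→5400, (E,hash)→8350, (D,merge)→13650, (D,nl_idx)→70900, (E,merge)→89520, (E,nl)→126900 …(+1); best=5400 via (D,hash)
  {ABCE}: card=10000; try (B,hash)→3100, (B,merge)→4100, (C,hash)→7900, (B,nl_idx)→12900, (B,nl)→21500, (C,merge)→72820 …(+1); best=3100 via (B,hash)
  {ABDE}: card=312500; try (D,hash)→11700, (D,merge)→74950, (A,hash)→76900, (D,nl_idx)→355200, (A,merge)→1072900, (D,nl)→1252700 …(+1); best=11700 via (D,hash)
  {ABCDE}: card=625000; try (D,hash)→17100, (D,merge)→155350, (C,hash)→324400, (D,nl_idx)→708100, (D,nl)→2503100, (C,nl)→6261700 …(+1); best=17100 via (D,hash)

cost=17100; order=A,E,C,B,D; methods=hash,hash,hash,hash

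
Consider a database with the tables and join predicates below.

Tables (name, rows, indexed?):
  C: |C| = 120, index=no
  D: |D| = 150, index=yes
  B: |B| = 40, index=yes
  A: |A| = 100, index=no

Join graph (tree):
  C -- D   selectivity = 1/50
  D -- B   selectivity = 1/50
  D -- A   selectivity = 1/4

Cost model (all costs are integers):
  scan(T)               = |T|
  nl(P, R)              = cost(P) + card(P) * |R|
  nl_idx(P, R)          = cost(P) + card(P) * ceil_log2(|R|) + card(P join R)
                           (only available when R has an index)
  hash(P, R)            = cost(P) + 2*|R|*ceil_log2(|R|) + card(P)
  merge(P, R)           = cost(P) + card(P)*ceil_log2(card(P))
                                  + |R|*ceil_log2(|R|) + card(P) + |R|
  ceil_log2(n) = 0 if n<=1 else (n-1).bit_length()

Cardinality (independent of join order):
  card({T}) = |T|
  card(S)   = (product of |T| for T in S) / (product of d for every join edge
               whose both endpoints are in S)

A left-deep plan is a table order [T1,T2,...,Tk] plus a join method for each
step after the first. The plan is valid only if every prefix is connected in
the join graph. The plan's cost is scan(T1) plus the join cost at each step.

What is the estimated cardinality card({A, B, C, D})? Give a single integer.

7200

Tables in S: A(100), B(40), C(120), D(150)
Edges inside S: C-D(d=50), D-B(d=50), D-A(d=4)
numerator = 100 * 40 * 120 * 150 = 72000000
denominator = 50 * 50 * 4 = 10000
card(S) = 72000000 / 10000 = 7200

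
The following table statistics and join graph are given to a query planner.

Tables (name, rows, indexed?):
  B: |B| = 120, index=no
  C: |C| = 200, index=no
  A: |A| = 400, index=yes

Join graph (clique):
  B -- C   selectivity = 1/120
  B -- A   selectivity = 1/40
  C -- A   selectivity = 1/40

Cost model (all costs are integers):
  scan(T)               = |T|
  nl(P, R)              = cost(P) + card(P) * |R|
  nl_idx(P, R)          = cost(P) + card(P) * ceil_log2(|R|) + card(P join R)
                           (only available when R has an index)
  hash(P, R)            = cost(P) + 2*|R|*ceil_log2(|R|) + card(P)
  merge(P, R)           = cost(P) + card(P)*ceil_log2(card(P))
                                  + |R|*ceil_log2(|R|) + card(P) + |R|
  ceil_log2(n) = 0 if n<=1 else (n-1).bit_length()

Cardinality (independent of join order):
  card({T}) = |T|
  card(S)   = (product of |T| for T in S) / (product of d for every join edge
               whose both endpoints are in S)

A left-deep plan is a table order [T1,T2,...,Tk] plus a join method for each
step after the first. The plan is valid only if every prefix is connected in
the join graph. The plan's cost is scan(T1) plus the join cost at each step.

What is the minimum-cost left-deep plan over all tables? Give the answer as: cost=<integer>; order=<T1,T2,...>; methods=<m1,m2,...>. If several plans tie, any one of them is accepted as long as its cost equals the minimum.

Selinger DP (subsets sized 1..n):
  {B}: scan cost=120, card=120
  {C}: scan cost=200, card=200
  {A}: scan cost=400, card=400
  {BC}: card=200; try (B,hash)→2080, (C,merge)→2880, (B,merge)→2960, (C,hash)→3440, (C,nl)→24120, (B,nl)→24200; best=2080 via (B,hash)
  {AB}: card=1200; try (A,nl_idx)→2400, (B,hash)→2480, (A,merge)→5080, (B,merge)→5360, (A,hash)→7440, (A,nl)→48120 …(+1); best=2400 via (A,nl_idx)
  {AC}: card=2000; try (C,hash)→4000, (A,nl_idx)→4000, (A,merge)→6000, (C,merge)→6200, (A,hash)→7600, (A,nl)→80200 …(+1); best=4000 via (C,hash)
  {ABC}: card=50; try (A,nl_idx)→3930, (C,hash)→6800, (B,hash)→7680, (A,merge)→7880, (A,hash)→9480, (C,merge)→18600 …(+4); best=3930 via (A,nl_idx)

cost=3930; order=C,B,A; methods=hash,nl_idx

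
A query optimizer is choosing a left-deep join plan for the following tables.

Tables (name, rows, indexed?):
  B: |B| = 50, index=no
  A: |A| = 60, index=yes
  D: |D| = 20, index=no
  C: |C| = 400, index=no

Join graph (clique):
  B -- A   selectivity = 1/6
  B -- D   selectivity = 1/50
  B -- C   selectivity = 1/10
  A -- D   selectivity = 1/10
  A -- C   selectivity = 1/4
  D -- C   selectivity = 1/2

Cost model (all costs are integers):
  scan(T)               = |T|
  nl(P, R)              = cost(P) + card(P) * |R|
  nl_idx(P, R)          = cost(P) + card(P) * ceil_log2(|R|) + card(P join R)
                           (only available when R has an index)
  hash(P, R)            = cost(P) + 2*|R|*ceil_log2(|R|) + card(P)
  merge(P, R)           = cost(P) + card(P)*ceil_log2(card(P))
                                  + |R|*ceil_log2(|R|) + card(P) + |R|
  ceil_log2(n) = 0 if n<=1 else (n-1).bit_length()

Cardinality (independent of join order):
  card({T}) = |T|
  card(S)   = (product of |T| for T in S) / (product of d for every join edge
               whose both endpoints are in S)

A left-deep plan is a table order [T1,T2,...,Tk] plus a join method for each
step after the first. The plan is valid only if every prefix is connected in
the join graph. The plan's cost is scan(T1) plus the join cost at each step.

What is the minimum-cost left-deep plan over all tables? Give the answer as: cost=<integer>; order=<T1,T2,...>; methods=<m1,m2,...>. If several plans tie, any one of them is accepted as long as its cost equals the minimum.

Selinger DP (subsets sized 1..n):
  {B}: scan cost=50, card=50
  {A}: scan cost=60, card=60
  {D}: scan cost=20, card=20
  {C}: scan cost=400, card=400
  {AB}: card=500; try (B,hash)→720, (A,hash)→820, (A,merge)→820, (B,merge)→830, (A,nl_idx)→850, (A,nl)→3050 …(+1); best=720 via (B,hash)
  {BD}: card=20; try (D,hash)→300, (B,merge)→490, (D,merge)→520, (B,hash)→640, (B,nl)→1020, (D,nl)→1050; best=300 via (D,hash)
  {BC}: card=2000; try (B,hash)→1400, (C,merge)→4400, (B,merge)→4750, (C,hash)→7300, (C,nl)→20050, (B,nl)→20400; best=1400 via (B,hash)
  {AD}: card=120; try (A,nl_idx)→260, (D,hash)→320, (A,merge)→560, (D,merge)→600, (A,hash)→760, (A,nl)→1220 …(+1); best=260 via (A,nl_idx)
  {AC}: card=6000; try (A,hash)→1520, (C,merge)→4480, (A,merge)→4820, (C,hash)→7320, (A,nl_idx)→8800, (C,nl)→24060 …(+1); best=1520 via (A,hash)
  {CD}: card=4000; try (D,hash)→1000, (C,merge)→4140, (D,merge)→4520, (C,hash)→7240, (C,nl)→8020, (D,nl)→8400; best=1000 via (D,hash)
  {ABD}: card=20; try (A,nl_idx)→440, (A,merge)→840, (B,hash)→980, (A,hash)→1040, (D,hash)→1420, (A,nl)→1500 …(+4); best=440 via (A,nl_idx)
  {ABC}: card=5000; try (A,hash)→4120, (B,hash)→8120, (C,hash)→8420, (C,merge)→9720, (A,nl_idx)→18400, (A,merge)→25820 …(+4); best=4120 via (A,hash)
  {BCD}: card=400; try (D,hash)→3600, (C,merge)→4420, (B,hash)→5600, (C,hash)→7520, (C,nl)→8300, (D,merge)→25520 …(+3); best=3600 via (D,hash)
  {ACD}: card=6000; try (C,merge)→5220, (A,hash)→5720, (C,hash)→7580, (D,hash)→7720, (A,nl_idx)→31000, (C,nl)→48260 …(+4); best=5220 via (C,merge)
  {ABCD}: card=100; try (C,merge)→4560, (A,hash)→4720, (A,nl_idx)→6100, (C,hash)→7660, (A,merge)→8020, (C,nl)→8440 …(+7); best=4560 via (C,merge)

cost=4560; order=B,D,A,C; methods=hash,nl_idx,merge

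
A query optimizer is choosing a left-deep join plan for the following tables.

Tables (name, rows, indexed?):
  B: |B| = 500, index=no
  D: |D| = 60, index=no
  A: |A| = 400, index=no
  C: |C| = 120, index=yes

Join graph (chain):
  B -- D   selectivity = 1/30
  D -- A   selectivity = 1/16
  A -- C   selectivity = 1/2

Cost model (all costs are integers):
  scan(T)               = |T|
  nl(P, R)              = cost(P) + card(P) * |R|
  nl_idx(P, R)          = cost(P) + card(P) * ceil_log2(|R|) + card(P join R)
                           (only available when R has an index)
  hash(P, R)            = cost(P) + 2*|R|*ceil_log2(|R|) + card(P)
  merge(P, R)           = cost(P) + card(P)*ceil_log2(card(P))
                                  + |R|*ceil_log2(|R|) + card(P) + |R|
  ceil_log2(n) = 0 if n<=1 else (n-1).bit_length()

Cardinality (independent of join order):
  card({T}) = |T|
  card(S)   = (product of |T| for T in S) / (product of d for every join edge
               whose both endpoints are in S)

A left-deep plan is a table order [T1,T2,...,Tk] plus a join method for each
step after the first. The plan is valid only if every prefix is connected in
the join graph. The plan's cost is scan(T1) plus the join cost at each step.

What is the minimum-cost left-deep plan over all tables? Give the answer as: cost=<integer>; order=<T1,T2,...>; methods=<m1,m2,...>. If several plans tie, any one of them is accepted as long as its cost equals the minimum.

Selinger DP (subsets sized 1..n):
  {B}: scan cost=500, card=500
  {D}: scan cost=60, card=60
  {A}: scan cost=400, card=400
  {C}: scan cost=120, card=120
  {BD}: card=1000; try (D,hash)→1720, (B,merge)→5480, (D,merge)→5920, (B,hash)→9120, (B,nl)→30060, (D,nl)→30500; best=1720 via (D,hash)
  {AD}: card=1500; try (D,hash)→1520, (A,merge)→4480, (D,merge)→4820, (A,hash)→7320, (A,nl)→24060, (D,nl)→24400; best=1520 via (D,hash)
  {AC}: card=24000; try (C,hash)→2480, (A,merge)→5080, (C,merge)→5360, (A,hash)→7440, (C,nl_idx)→27200, (A,nl)→48120 …(+1); best=2480 via (C,hash)
  {ABD}: card=25000; try (A,hash)→9920, (B,hash)→12020, (A,merge)→16720, (B,merge)→24520, (A,nl)→401720, (B,nl)→751520; best=9920 via (A,hash)
  {ACD}: card=90000; try (C,hash)→4700, (C,merge)→20480, (D,hash)→27200, (C,nl_idx)→102020, (C,nl)→181520, (D,merge)→386900 …(+1); best=4700 via (C,hash)
  {ABCD}: card=1500000; try (C,hash)→36600, (B,hash)→103700, (C,merge)→410880, (B,merge)→1629700, (C,nl_idx)→1684920, (C,nl)→3009920 …(+1); best=36600 via (C,hash)

cost=36600; order=B,D,A,C; methods=hash,hash,hash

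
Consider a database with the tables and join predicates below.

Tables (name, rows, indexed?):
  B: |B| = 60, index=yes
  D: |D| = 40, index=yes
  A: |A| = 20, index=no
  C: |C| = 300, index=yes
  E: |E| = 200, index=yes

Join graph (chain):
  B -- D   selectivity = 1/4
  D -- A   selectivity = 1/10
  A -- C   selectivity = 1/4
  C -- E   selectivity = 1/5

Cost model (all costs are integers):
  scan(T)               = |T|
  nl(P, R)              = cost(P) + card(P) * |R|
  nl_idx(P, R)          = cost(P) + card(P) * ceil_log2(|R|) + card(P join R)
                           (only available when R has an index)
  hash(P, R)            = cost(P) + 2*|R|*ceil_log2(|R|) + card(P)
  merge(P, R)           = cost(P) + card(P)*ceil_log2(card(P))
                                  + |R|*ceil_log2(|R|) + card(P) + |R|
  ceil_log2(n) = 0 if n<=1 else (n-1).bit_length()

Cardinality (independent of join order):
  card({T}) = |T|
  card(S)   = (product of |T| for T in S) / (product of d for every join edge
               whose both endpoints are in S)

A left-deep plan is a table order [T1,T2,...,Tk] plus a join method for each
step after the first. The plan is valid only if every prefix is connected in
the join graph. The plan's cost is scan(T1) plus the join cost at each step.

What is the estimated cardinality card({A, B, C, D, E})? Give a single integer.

Tables in S: A(20), B(60), C(300), D(40), E(200)
Edges inside S: B-D(d=4), D-A(d=10), A-C(d=4), C-E(d=5)
numerator = 20 * 60 * 300 * 40 * 200 = 2880000000
denominator = 4 * 10 * 4 * 5 = 800
card(S) = 2880000000 / 800 = 3600000

3600000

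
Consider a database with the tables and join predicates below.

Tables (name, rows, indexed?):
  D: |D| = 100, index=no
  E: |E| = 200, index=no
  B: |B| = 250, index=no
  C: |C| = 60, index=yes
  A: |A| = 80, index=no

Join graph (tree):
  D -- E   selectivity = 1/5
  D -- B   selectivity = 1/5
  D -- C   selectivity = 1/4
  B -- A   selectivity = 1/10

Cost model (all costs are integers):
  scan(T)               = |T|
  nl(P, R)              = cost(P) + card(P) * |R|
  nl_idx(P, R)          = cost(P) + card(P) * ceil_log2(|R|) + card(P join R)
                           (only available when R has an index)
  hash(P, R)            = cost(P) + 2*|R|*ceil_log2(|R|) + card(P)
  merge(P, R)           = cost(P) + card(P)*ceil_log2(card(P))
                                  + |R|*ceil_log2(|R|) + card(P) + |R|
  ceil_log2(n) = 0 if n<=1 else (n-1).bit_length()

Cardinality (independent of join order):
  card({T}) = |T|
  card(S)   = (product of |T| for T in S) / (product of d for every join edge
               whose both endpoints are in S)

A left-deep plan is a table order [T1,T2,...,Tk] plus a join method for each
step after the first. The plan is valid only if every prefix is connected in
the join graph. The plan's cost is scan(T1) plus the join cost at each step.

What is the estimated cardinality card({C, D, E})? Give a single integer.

Tables in S: C(60), D(100), E(200)
Edges inside S: D-E(d=5), D-C(d=4)
numerator = 60 * 100 * 200 = 1200000
denominator = 5 * 4 = 20
card(S) = 1200000 / 20 = 60000

60000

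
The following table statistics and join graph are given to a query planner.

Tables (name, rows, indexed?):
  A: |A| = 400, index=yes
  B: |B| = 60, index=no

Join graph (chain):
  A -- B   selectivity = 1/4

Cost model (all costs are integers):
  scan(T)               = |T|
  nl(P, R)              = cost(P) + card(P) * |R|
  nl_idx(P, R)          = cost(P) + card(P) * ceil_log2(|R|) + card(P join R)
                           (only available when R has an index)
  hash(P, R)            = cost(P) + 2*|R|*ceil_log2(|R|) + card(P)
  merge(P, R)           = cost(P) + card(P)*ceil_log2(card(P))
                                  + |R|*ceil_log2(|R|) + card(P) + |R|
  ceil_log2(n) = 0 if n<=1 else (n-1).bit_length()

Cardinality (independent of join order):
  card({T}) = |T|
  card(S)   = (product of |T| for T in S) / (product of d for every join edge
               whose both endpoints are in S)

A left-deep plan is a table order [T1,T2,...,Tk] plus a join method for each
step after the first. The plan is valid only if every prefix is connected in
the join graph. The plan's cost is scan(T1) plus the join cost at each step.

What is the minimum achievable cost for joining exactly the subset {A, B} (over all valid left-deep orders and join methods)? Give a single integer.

1520

Selinger DP over subsets of {A,B}:
  {A}: scan cost=400, card=400
  {B}: scan cost=60, card=60
  {AB}: card=6000; try (B,hash)→1520, (A,merge)→4480, (B,merge)→4820, (A,nl_idx)→6600, (A,hash)→7320, (A,nl)→24060 …(+1); best=1520 via (B,hash)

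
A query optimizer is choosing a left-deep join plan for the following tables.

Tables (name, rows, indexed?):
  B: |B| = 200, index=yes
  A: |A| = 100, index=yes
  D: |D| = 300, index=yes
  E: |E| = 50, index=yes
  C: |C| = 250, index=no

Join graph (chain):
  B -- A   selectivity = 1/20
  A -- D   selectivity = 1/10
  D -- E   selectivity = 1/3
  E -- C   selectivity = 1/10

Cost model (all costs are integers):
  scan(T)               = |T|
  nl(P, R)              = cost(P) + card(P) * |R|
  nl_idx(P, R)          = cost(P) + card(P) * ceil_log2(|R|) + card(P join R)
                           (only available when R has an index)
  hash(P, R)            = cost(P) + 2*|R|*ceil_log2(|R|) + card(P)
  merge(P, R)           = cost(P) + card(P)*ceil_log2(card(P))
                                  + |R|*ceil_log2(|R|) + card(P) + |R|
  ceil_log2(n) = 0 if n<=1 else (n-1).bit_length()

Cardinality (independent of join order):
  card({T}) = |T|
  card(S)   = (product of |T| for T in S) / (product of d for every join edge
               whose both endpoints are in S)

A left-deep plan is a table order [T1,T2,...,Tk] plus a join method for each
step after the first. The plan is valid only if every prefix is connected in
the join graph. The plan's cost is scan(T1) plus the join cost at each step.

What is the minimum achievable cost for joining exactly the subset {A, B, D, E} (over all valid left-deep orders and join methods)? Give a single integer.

38800

Selinger DP over subsets of {A,B,D,E}:
  {B}: scan cost=200, card=200
  {A}: scan cost=100, card=100
  {D}: scan cost=300, card=300
  {E}: scan cost=50, card=50
  {AB}: card=1000; try (A,hash)→1800, (B,nl_idx)→1900, (A,nl_idx)→2600, (B,merge)→2700, (A,merge)→2800, (B,hash)→3400 …(+2); best=1800 via (A,hash)
  {AD}: card=3000; try (A,hash)→2000, (D,merge)→3900, (D,nl_idx)→4000, (A,merge)→4100, (A,nl_idx)→5400, (D,hash)→5600 …(+2); best=2000 via (A,hash)
  {DE}: card=5000; try (E,hash)→1200, (D,merge)→3400, (E,merge)→3650, (D,hash)→5500, (D,nl_idx)→5500, (E,nl_idx)→7100 …(+2); best=1200 via (E,hash)
  {ABD}: card=30000; try (D,hash)→8200, (B,hash)→8200, (D,merge)→15800, (D,nl_idx)→40800, (B,merge)→42800, (B,nl_idx)→56000 …(+2); best=8200 via (D,hash)
  {ADE}: card=50000; try (E,hash)→5600, (A,hash)→7600, (E,merge)→41350, (E,nl_idx)→70000, (A,merge)→72000, (A,nl_idx)→86200 …(+2); best=5600 via (E,hash)
  {ABDE}: card=500000; try (E,hash)→38800, (B,hash)→58800, (E,merge)→488550, (E,nl_idx)→688200, (B,merge)→857400, (B,nl_idx)→905600 …(+2); best=38800 via (E,hash)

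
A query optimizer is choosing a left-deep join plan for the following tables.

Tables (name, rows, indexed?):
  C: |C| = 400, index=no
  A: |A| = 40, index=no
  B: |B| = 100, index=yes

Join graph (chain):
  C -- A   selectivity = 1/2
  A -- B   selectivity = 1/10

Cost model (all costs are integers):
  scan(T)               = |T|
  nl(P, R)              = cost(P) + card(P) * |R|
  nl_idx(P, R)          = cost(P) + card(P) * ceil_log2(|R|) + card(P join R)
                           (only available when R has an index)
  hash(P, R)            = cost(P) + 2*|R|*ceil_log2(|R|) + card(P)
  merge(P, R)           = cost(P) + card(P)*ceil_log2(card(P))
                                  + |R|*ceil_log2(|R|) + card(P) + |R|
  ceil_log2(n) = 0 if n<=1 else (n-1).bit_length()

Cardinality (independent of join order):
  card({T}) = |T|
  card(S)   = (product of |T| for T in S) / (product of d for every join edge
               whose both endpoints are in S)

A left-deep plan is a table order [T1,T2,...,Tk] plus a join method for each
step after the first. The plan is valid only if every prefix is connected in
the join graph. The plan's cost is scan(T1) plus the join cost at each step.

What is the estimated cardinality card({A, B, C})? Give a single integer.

Tables in S: A(40), B(100), C(400)
Edges inside S: C-A(d=2), A-B(d=10)
numerator = 40 * 100 * 400 = 1600000
denominator = 2 * 10 = 20
card(S) = 1600000 / 20 = 80000

80000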